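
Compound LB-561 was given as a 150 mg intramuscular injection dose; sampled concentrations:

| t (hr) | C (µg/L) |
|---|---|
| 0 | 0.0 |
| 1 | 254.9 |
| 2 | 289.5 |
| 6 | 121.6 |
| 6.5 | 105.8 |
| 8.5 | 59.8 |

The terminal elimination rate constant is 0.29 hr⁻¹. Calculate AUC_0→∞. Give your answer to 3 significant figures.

Trapezoidal AUC_0→8.5:
  [0→1]: (0.0+254.9)/2 × 1 = 127.45
  [1→2]: (254.9+289.5)/2 × 1 = 272.2
  [2→6]: (289.5+121.6)/2 × 4 = 822.2
  [6→6.5]: (121.6+105.8)/2 × 0.5 = 56.85
  [6.5→8.5]: (105.8+59.8)/2 × 2 = 165.6
  Sum = 1444.3 µg/L·hr
Extrapolated tail: C_last / k_e = 59.8 / 0.29 = 206.207
AUC_0→∞ = 1444.3 + 206.207 = 1650.507 µg/L·hr

AUC = 1650 µg/L·hr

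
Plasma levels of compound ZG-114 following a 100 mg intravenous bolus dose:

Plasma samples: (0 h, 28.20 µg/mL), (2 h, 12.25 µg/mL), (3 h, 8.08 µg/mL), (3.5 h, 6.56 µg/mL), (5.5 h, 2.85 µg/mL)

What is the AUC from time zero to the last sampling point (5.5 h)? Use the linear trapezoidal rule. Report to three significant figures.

AUC = 63.7 µg/mL·h

Trapezoidal AUC_0→5.5:
  [0→2]: (28.20+12.25)/2 × 2 = 40.45
  [2→3]: (12.25+8.08)/2 × 1 = 10.165
  [3→3.5]: (8.08+6.56)/2 × 0.5 = 3.66
  [3.5→5.5]: (6.56+2.85)/2 × 2 = 9.41
  Sum = 63.685 µg/mL·h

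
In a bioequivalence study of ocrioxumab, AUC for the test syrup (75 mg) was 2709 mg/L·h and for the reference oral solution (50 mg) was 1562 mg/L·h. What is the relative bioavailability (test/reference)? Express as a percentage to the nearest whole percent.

F_rel = (AUC_test/D_test) / (AUC_ref/D_ref)
      = (2709/75) / (1562/50)
      = 36.12 / 31.24 = 1.1562 = 115.62%

F_rel = 116%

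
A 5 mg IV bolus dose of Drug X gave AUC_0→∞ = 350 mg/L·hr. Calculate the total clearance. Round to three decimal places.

CL = 0.014 L/hr

CL = Dose_iv / AUC_0→∞
   = 5 / 350 = 0.0142857 L/hr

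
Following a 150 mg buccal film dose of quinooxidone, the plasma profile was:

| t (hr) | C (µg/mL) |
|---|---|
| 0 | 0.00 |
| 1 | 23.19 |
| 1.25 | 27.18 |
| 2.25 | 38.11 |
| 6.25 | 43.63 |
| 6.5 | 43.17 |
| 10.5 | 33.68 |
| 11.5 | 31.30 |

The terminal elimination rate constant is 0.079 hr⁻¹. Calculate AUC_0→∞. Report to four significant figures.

Trapezoidal AUC_0→11.5:
  [0→1]: (0.00+23.19)/2 × 1 = 11.595
  [1→1.25]: (23.19+27.18)/2 × 0.25 = 6.29625
  [1.25→2.25]: (27.18+38.11)/2 × 1 = 32.645
  [2.25→6.25]: (38.11+43.63)/2 × 4 = 163.48
  [6.25→6.5]: (43.63+43.17)/2 × 0.25 = 10.85
  [6.5→10.5]: (43.17+33.68)/2 × 4 = 153.7
  [10.5→11.5]: (33.68+31.30)/2 × 1 = 32.49
  Sum = 411.05625 µg/mL·hr
Extrapolated tail: C_last / k_e = 31.30 / 0.079 = 396.203
AUC_0→∞ = 411.05625 + 396.203 = 807.25925 µg/mL·hr

AUC = 807.3 µg/mL·hr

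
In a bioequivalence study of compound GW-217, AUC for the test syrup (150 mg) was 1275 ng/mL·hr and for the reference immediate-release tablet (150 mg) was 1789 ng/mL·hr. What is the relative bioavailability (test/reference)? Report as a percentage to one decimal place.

F_rel = (AUC_test/D_test) / (AUC_ref/D_ref)
      = (1275/150) / (1789/150)
      = 8.5 / 11.9267 = 0.7127 = 71.27%

F_rel = 71.3%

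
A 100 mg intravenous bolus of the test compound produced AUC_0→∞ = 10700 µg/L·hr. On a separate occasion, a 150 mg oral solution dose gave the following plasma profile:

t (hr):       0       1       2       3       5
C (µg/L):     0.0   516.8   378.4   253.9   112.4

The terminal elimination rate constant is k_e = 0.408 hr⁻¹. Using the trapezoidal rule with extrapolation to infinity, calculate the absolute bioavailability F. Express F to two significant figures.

Trapezoidal AUC_0→5 (oral solution):
  [0→1]: (0.0+516.8)/2 × 1 = 258.4
  [1→2]: (516.8+378.4)/2 × 1 = 447.6
  [2→3]: (378.4+253.9)/2 × 1 = 316.15
  [3→5]: (253.9+112.4)/2 × 2 = 366.3
  Sum = 1388.45 µg/L·hr
Tail: C_last/k_e = 112.4/0.408 = 275.490
AUC_0→∞ (oral solution) = 1388.45 + 275.490 = 1663.94 µg/L·hr
F = (AUC_ev/D_ev)/(AUC_iv/D_iv) = (1663.94/150)/(10700/100) = 11.0929/107 = 0.1037

F = 0.10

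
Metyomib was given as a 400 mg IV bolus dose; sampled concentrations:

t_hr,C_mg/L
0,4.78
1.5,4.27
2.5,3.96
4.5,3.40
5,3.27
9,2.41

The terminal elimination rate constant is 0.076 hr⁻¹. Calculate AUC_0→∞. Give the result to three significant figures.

Trapezoidal AUC_0→9:
  [0→1.5]: (4.78+4.27)/2 × 1.5 = 6.7875
  [1.5→2.5]: (4.27+3.96)/2 × 1 = 4.115
  [2.5→4.5]: (3.96+3.40)/2 × 2 = 7.36
  [4.5→5]: (3.40+3.27)/2 × 0.5 = 1.6675
  [5→9]: (3.27+2.41)/2 × 4 = 11.36
  Sum = 31.29 mg/L·hr
Extrapolated tail: C_last / k_e = 2.41 / 0.076 = 31.711
AUC_0→∞ = 31.29 + 31.711 = 63.001 mg/L·hr

AUC = 63.0 mg/L·hr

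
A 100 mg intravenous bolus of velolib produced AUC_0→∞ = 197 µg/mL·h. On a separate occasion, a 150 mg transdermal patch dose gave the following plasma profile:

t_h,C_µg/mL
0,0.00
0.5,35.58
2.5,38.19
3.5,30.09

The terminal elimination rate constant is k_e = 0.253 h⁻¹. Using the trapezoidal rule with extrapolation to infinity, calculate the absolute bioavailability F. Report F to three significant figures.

F = 0.798

Trapezoidal AUC_0→3.5 (transdermal patch):
  [0→0.5]: (0.00+35.58)/2 × 0.5 = 8.895
  [0.5→2.5]: (35.58+38.19)/2 × 2 = 73.77
  [2.5→3.5]: (38.19+30.09)/2 × 1 = 34.14
  Sum = 116.805 µg/mL·h
Tail: C_last/k_e = 30.09/0.253 = 118.933
AUC_0→∞ (transdermal patch) = 116.805 + 118.933 = 235.738 µg/mL·h
F = (AUC_ev/D_ev)/(AUC_iv/D_iv) = (235.738/150)/(197/100) = 1.57159/1.97 = 0.7978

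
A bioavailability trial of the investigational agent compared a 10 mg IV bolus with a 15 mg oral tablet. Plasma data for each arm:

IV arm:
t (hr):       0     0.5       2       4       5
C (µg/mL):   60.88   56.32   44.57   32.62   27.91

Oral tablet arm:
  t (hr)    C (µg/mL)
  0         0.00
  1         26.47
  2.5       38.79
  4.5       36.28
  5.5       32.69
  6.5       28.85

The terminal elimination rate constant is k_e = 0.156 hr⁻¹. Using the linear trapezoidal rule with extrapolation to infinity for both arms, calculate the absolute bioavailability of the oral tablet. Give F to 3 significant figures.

F = 0.660

Trapezoidal AUC_0→5 (IV):
  [0→0.5]: (60.88+56.32)/2 × 0.5 = 29.3
  [0.5→2]: (56.32+44.57)/2 × 1.5 = 75.6675
  [2→4]: (44.57+32.62)/2 × 2 = 77.19
  [4→5]: (32.62+27.91)/2 × 1 = 30.265
  Sum = 212.4225 µg/mL·hr
IV tail: 27.91/0.156 = 178.910; AUC_iv,0→∞ = 212.4225 + 178.910 = 391.3325 µg/mL·hr
Trapezoidal AUC_0→6.5 (oral tablet):
  [0→1]: (0.00+26.47)/2 × 1 = 13.235
  [1→2.5]: (26.47+38.79)/2 × 1.5 = 48.945
  [2.5→4.5]: (38.79+36.28)/2 × 2 = 75.07
  [4.5→5.5]: (36.28+32.69)/2 × 1 = 34.485
  [5.5→6.5]: (32.69+28.85)/2 × 1 = 30.77
  Sum = 202.505 µg/mL·hr
oral tablet tail: 28.85/0.156 = 184.936; AUC_ev,0→∞ = 202.505 + 184.936 = 387.441 µg/mL·hr
F = (AUC_ev/D_ev)/(AUC_iv/D_iv) = (387.441/15)/(391.3325/10) = 25.8294/39.13325 = 0.6600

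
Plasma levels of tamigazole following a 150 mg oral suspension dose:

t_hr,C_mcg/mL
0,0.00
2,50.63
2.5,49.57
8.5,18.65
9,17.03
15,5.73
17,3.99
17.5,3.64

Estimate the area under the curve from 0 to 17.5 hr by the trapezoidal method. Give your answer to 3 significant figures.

AUC = 369 mcg/mL·hr

Trapezoidal AUC_0→17.5:
  [0→2]: (0.00+50.63)/2 × 2 = 50.63
  [2→2.5]: (50.63+49.57)/2 × 0.5 = 25.05
  [2.5→8.5]: (49.57+18.65)/2 × 6 = 204.66
  [8.5→9]: (18.65+17.03)/2 × 0.5 = 8.92
  [9→15]: (17.03+5.73)/2 × 6 = 68.28
  [15→17]: (5.73+3.99)/2 × 2 = 9.72
  [17→17.5]: (3.99+3.64)/2 × 0.5 = 1.9075
  Sum = 369.1675 mcg/mL·hr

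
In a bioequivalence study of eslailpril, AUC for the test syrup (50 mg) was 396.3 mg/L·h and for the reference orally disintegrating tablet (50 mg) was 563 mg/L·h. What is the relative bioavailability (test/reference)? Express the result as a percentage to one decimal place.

F_rel = (AUC_test/D_test) / (AUC_ref/D_ref)
      = (396.3/50) / (563/50)
      = 7.926 / 11.26 = 0.7039 = 70.39%

F_rel = 70.4%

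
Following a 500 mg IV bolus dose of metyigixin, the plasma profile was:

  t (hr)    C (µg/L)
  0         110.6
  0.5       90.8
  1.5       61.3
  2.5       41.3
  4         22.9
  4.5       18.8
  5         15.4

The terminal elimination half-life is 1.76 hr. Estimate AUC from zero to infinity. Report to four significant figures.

Trapezoidal AUC_0→5:
  [0→0.5]: (110.6+90.8)/2 × 0.5 = 50.35
  [0.5→1.5]: (90.8+61.3)/2 × 1 = 76.05
  [1.5→2.5]: (61.3+41.3)/2 × 1 = 51.3
  [2.5→4]: (41.3+22.9)/2 × 1.5 = 48.15
  [4→4.5]: (22.9+18.8)/2 × 0.5 = 10.425
  [4.5→5]: (18.8+15.4)/2 × 0.5 = 8.55
  Sum = 244.825 µg/L·hr
k_e = ln2 / t½ = 0.693147 / 1.76 = 0.3938 hr^-1
Extrapolated tail: C_last / k_e = 15.4 / 0.3938 = 39.106
AUC_0→∞ = 244.825 + 39.106 = 283.931 µg/L·hr

AUC = 283.9 µg/L·hr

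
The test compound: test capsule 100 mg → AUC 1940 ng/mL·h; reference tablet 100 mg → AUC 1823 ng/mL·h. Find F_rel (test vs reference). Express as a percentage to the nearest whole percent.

F_rel = (AUC_test/D_test) / (AUC_ref/D_ref)
      = (1940/100) / (1823/100)
      = 19.4 / 18.23 = 1.0642 = 106.42%

F_rel = 106%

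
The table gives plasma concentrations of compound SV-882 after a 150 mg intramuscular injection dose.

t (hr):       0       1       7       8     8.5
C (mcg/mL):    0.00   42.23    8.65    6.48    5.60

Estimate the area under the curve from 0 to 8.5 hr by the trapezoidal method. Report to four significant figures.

Trapezoidal AUC_0→8.5:
  [0→1]: (0.00+42.23)/2 × 1 = 21.115
  [1→7]: (42.23+8.65)/2 × 6 = 152.64
  [7→8]: (8.65+6.48)/2 × 1 = 7.565
  [8→8.5]: (6.48+5.60)/2 × 0.5 = 3.02
  Sum = 184.34 mcg/mL·hr

AUC = 184.3 mcg/mL·hr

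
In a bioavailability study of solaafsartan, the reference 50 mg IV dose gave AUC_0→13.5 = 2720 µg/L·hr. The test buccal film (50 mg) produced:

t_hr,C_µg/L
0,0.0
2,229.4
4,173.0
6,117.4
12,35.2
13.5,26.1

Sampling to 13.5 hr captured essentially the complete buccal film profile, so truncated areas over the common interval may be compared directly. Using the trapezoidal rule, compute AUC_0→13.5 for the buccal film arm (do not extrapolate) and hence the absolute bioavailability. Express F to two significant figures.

Trapezoidal AUC_0→13.5 (buccal film):
  [0→2]: (0.0+229.4)/2 × 2 = 229.4
  [2→4]: (229.4+173.0)/2 × 2 = 402.4
  [4→6]: (173.0+117.4)/2 × 2 = 290.4
  [6→12]: (117.4+35.2)/2 × 6 = 457.8
  [12→13.5]: (35.2+26.1)/2 × 1.5 = 45.975
  Sum = 1425.975 µg/L·hr
F = (AUC_ev/D_ev)/(AUC_iv/D_iv) = (1425.975/50)/(2720/50) = 28.5195/54.4 = 0.5243

F = 0.52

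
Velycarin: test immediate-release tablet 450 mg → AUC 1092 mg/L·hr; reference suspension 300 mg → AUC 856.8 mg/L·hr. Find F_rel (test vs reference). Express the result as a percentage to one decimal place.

F_rel = 85.0%

F_rel = (AUC_test/D_test) / (AUC_ref/D_ref)
      = (1092/450) / (856.8/300)
      = 2.42667 / 2.856 = 0.8497 = 84.97%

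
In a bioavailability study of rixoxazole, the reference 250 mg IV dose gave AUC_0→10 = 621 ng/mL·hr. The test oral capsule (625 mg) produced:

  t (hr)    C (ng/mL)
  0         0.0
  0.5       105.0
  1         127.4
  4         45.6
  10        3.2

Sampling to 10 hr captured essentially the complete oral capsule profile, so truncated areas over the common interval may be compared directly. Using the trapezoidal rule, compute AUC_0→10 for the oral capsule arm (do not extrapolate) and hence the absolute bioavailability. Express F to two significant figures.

Trapezoidal AUC_0→10 (oral capsule):
  [0→0.5]: (0.0+105.0)/2 × 0.5 = 26.25
  [0.5→1]: (105.0+127.4)/2 × 0.5 = 58.1
  [1→4]: (127.4+45.6)/2 × 3 = 259.5
  [4→10]: (45.6+3.2)/2 × 6 = 146.4
  Sum = 490.25 ng/mL·hr
F = (AUC_ev/D_ev)/(AUC_iv/D_iv) = (490.25/625)/(621/250) = 0.7844/2.484 = 0.3158

F = 0.32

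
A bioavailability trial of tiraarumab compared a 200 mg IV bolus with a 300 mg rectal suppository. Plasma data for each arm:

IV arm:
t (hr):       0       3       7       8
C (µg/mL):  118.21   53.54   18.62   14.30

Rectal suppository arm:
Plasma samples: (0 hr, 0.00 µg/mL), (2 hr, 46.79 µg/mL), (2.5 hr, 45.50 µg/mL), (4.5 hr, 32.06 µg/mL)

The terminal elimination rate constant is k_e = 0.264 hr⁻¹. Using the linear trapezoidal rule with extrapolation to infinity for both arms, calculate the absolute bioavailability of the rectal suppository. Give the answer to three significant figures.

F = 0.379

Trapezoidal AUC_0→8 (IV):
  [0→3]: (118.21+53.54)/2 × 3 = 257.625
  [3→7]: (53.54+18.62)/2 × 4 = 144.32
  [7→8]: (18.62+14.30)/2 × 1 = 16.46
  Sum = 418.405 µg/mL·hr
IV tail: 14.30/0.264 = 54.167; AUC_iv,0→∞ = 418.405 + 54.167 = 472.572 µg/mL·hr
Trapezoidal AUC_0→4.5 (rectal suppository):
  [0→2]: (0.00+46.79)/2 × 2 = 46.79
  [2→2.5]: (46.79+45.50)/2 × 0.5 = 23.0725
  [2.5→4.5]: (45.50+32.06)/2 × 2 = 77.56
  Sum = 147.4225 µg/mL·hr
rectal suppository tail: 32.06/0.264 = 121.439; AUC_ev,0→∞ = 147.4225 + 121.439 = 268.8615 µg/mL·hr
F = (AUC_ev/D_ev)/(AUC_iv/D_iv) = (268.8615/300)/(472.572/200) = 0.896205/2.36286 = 0.3793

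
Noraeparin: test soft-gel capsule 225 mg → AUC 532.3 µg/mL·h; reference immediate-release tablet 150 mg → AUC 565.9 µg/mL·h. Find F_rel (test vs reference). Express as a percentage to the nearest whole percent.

F_rel = 63%

F_rel = (AUC_test/D_test) / (AUC_ref/D_ref)
      = (532.3/225) / (565.9/150)
      = 2.36578 / 3.77267 = 0.6271 = 62.71%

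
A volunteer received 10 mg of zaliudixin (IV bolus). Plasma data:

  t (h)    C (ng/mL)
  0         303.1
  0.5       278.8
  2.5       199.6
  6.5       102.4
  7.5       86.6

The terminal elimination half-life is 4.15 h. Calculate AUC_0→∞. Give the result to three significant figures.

Trapezoidal AUC_0→7.5:
  [0→0.5]: (303.1+278.8)/2 × 0.5 = 145.475
  [0.5→2.5]: (278.8+199.6)/2 × 2 = 478.4
  [2.5→6.5]: (199.6+102.4)/2 × 4 = 604.0
  [6.5→7.5]: (102.4+86.6)/2 × 1 = 94.5
  Sum = 1322.375 ng/mL·h
k_e = ln2 / t½ = 0.693147 / 4.15 = 0.1670 h^-1
Extrapolated tail: C_last / k_e = 86.6 / 0.167 = 518.563
AUC_0→∞ = 1322.375 + 518.563 = 1840.938 ng/mL·h

AUC = 1840 ng/mL·h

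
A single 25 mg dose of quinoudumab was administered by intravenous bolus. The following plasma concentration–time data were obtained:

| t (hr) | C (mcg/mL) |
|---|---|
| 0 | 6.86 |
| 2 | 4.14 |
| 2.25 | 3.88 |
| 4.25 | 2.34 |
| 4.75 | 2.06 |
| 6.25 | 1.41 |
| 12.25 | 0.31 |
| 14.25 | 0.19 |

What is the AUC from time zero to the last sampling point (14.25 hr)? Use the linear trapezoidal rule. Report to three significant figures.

AUC = 27.6 mcg/mL·hr

Trapezoidal AUC_0→14.25:
  [0→2]: (6.86+4.14)/2 × 2 = 11.0
  [2→2.25]: (4.14+3.88)/2 × 0.25 = 1.0025
  [2.25→4.25]: (3.88+2.34)/2 × 2 = 6.22
  [4.25→4.75]: (2.34+2.06)/2 × 0.5 = 1.1
  [4.75→6.25]: (2.06+1.41)/2 × 1.5 = 2.6025
  [6.25→12.25]: (1.41+0.31)/2 × 6 = 5.16
  [12.25→14.25]: (0.31+0.19)/2 × 2 = 0.5
  Sum = 27.585 mcg/mL·hr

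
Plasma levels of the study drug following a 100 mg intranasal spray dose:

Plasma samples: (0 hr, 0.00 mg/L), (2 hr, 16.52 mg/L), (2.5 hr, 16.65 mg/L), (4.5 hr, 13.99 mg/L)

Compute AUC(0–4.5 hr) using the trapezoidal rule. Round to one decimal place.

Trapezoidal AUC_0→4.5:
  [0→2]: (0.00+16.52)/2 × 2 = 16.52
  [2→2.5]: (16.52+16.65)/2 × 0.5 = 8.2925
  [2.5→4.5]: (16.65+13.99)/2 × 2 = 30.64
  Sum = 55.4525 mg/L·hr

AUC = 55.5 mg/L·hr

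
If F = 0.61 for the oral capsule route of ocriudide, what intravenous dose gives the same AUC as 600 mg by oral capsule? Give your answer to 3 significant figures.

D_iv = 366 mg

Systemic exposure from an extravascular dose = F × D_ev, so the equivalent IV dose is F × D_ev.
D_iv = F × D_ev = 0.61 × 600 = 366 mg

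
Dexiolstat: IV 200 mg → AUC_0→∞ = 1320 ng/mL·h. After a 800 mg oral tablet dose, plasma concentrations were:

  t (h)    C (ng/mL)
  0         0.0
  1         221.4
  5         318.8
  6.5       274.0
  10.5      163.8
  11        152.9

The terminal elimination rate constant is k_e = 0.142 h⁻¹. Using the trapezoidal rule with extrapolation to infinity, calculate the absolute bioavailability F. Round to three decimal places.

Trapezoidal AUC_0→11 (oral tablet):
  [0→1]: (0.0+221.4)/2 × 1 = 110.7
  [1→5]: (221.4+318.8)/2 × 4 = 1080.4
  [5→6.5]: (318.8+274.0)/2 × 1.5 = 444.6
  [6.5→10.5]: (274.0+163.8)/2 × 4 = 875.6
  [10.5→11]: (163.8+152.9)/2 × 0.5 = 79.175
  Sum = 2590.475 ng/mL·h
Tail: C_last/k_e = 152.9/0.142 = 1076.761
AUC_0→∞ (oral tablet) = 2590.475 + 1076.761 = 3667.236 ng/mL·h
F = (AUC_ev/D_ev)/(AUC_iv/D_iv) = (3667.236/800)/(1320/200) = 4.584045/6.6 = 0.6946

F = 0.695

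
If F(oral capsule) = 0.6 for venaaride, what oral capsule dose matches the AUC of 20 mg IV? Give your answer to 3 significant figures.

D_oral = 33.3 mg

For equal systemic exposure: F × D_ev = D_iv
D_ev = D_iv / F = 20 / 0.6 = 33.3333 mg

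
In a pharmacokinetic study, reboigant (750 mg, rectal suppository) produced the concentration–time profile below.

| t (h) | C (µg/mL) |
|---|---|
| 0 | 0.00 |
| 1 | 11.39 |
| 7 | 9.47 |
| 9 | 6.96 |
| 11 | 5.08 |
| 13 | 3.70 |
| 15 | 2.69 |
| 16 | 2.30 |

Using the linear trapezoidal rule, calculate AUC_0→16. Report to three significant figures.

Trapezoidal AUC_0→16:
  [0→1]: (0.00+11.39)/2 × 1 = 5.695
  [1→7]: (11.39+9.47)/2 × 6 = 62.58
  [7→9]: (9.47+6.96)/2 × 2 = 16.43
  [9→11]: (6.96+5.08)/2 × 2 = 12.04
  [11→13]: (5.08+3.70)/2 × 2 = 8.78
  [13→15]: (3.70+2.69)/2 × 2 = 6.39
  [15→16]: (2.69+2.30)/2 × 1 = 2.495
  Sum = 114.41 µg/mL·h

AUC = 114 µg/mL·h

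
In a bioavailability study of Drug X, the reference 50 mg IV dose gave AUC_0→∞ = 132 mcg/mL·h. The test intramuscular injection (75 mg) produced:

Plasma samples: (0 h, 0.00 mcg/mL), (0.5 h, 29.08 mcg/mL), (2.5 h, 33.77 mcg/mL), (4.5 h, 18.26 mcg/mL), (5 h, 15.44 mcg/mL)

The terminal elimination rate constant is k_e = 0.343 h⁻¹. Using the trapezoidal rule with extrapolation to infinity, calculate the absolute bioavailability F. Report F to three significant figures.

Trapezoidal AUC_0→5 (intramuscular injection):
  [0→0.5]: (0.00+29.08)/2 × 0.5 = 7.27
  [0.5→2.5]: (29.08+33.77)/2 × 2 = 62.85
  [2.5→4.5]: (33.77+18.26)/2 × 2 = 52.03
  [4.5→5]: (18.26+15.44)/2 × 0.5 = 8.425
  Sum = 130.575 mcg/mL·h
Tail: C_last/k_e = 15.44/0.343 = 45.015
AUC_0→∞ (intramuscular injection) = 130.575 + 45.015 = 175.59 mcg/mL·h
F = (AUC_ev/D_ev)/(AUC_iv/D_iv) = (175.59/75)/(132/50) = 2.3412/2.64 = 0.8868

F = 0.887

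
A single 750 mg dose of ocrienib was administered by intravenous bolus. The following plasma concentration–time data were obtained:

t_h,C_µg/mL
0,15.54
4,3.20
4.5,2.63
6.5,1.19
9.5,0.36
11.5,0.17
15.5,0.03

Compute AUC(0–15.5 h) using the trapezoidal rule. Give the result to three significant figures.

AUC = 46.0 µg/mL·h

Trapezoidal AUC_0→15.5:
  [0→4]: (15.54+3.20)/2 × 4 = 37.48
  [4→4.5]: (3.20+2.63)/2 × 0.5 = 1.4575
  [4.5→6.5]: (2.63+1.19)/2 × 2 = 3.82
  [6.5→9.5]: (1.19+0.36)/2 × 3 = 2.325
  [9.5→11.5]: (0.36+0.17)/2 × 2 = 0.53
  [11.5→15.5]: (0.17+0.03)/2 × 4 = 0.4
  Sum = 46.0125 µg/mL·h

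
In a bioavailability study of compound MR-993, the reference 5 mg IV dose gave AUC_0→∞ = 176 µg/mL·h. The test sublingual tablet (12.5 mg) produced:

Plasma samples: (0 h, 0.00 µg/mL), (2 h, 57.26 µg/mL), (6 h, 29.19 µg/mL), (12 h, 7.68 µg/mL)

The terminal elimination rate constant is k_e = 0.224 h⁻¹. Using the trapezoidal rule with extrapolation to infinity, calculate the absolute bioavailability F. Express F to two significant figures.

Trapezoidal AUC_0→12 (sublingual tablet):
  [0→2]: (0.00+57.26)/2 × 2 = 57.26
  [2→6]: (57.26+29.19)/2 × 4 = 172.9
  [6→12]: (29.19+7.68)/2 × 6 = 110.61
  Sum = 340.77 µg/mL·h
Tail: C_last/k_e = 7.68/0.224 = 34.286
AUC_0→∞ (sublingual tablet) = 340.77 + 34.286 = 375.056 µg/mL·h
F = (AUC_ev/D_ev)/(AUC_iv/D_iv) = (375.056/12.5)/(176/5) = 30.00448/35.2 = 0.8524

F = 0.85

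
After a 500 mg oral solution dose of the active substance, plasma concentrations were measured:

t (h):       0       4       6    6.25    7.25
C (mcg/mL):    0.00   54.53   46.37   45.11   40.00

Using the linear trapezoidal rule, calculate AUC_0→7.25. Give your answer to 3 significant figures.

Trapezoidal AUC_0→7.25:
  [0→4]: (0.00+54.53)/2 × 4 = 109.06
  [4→6]: (54.53+46.37)/2 × 2 = 100.9
  [6→6.25]: (46.37+45.11)/2 × 0.25 = 11.435
  [6.25→7.25]: (45.11+40.00)/2 × 1 = 42.555
  Sum = 263.95 mcg/mL·h

AUC = 264 mcg/mL·h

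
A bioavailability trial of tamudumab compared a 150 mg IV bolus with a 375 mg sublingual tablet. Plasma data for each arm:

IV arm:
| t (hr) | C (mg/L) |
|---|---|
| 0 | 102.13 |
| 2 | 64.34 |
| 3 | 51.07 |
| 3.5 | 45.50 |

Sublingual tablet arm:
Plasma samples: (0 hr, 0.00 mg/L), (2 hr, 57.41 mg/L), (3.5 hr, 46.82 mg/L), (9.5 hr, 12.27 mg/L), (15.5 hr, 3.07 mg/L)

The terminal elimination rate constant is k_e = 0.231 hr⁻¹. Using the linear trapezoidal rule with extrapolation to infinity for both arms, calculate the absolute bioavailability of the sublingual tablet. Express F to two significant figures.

F = 0.33

Trapezoidal AUC_0→3.5 (IV):
  [0→2]: (102.13+64.34)/2 × 2 = 166.47
  [2→3]: (64.34+51.07)/2 × 1 = 57.705
  [3→3.5]: (51.07+45.50)/2 × 0.5 = 24.1425
  Sum = 248.3175 mg/L·hr
IV tail: 45.50/0.231 = 196.970; AUC_iv,0→∞ = 248.3175 + 196.970 = 445.2875 mg/L·hr
Trapezoidal AUC_0→15.5 (sublingual tablet):
  [0→2]: (0.00+57.41)/2 × 2 = 57.41
  [2→3.5]: (57.41+46.82)/2 × 1.5 = 78.1725
  [3.5→9.5]: (46.82+12.27)/2 × 6 = 177.27
  [9.5→15.5]: (12.27+3.07)/2 × 6 = 46.02
  Sum = 358.8725 mg/L·hr
sublingual tablet tail: 3.07/0.231 = 13.290; AUC_ev,0→∞ = 358.8725 + 13.290 = 372.1625 mg/L·hr
F = (AUC_ev/D_ev)/(AUC_iv/D_iv) = (372.1625/375)/(445.2875/150) = 0.992433/2.96858 = 0.3343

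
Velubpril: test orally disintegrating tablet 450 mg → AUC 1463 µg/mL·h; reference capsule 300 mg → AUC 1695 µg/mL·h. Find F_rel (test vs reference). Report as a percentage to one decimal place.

F_rel = (AUC_test/D_test) / (AUC_ref/D_ref)
      = (1463/450) / (1695/300)
      = 3.25111 / 5.65 = 0.5754 = 57.54%

F_rel = 57.5%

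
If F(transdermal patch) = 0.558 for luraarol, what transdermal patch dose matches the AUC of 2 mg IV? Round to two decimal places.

D_transdermal = 3.58 mg

For equal systemic exposure: F × D_ev = D_iv
D_ev = D_iv / F = 2 / 0.558 = 3.58423 mg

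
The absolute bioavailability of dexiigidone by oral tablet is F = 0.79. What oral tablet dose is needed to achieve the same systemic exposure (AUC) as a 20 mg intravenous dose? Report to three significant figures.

For equal systemic exposure: F × D_ev = D_iv
D_ev = D_iv / F = 20 / 0.79 = 25.3165 mg

D_oral = 25.3 mg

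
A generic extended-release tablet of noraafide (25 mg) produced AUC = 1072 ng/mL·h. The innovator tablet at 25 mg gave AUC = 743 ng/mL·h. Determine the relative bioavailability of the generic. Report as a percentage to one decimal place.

F_rel = (AUC_test/D_test) / (AUC_ref/D_ref)
      = (1072/25) / (743/25)
      = 42.88 / 29.72 = 1.4428 = 144.28%

F_rel = 144.3%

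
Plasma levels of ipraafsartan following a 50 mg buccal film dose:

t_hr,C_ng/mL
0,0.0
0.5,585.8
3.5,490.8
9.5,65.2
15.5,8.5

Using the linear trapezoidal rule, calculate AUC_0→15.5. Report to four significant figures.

AUC = 3650 ng/mL·hr

Trapezoidal AUC_0→15.5:
  [0→0.5]: (0.0+585.8)/2 × 0.5 = 146.45
  [0.5→3.5]: (585.8+490.8)/2 × 3 = 1614.9
  [3.5→9.5]: (490.8+65.2)/2 × 6 = 1668.0
  [9.5→15.5]: (65.2+8.5)/2 × 6 = 221.1
  Sum = 3650.45 ng/mL·hr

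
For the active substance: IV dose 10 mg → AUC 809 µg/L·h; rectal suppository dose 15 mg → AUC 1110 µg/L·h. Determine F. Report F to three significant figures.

F = (AUC_ev / D_ev) / (AUC_iv / D_iv)
  = (1110/15) / (809/10)
  = 74 / 80.9 = 0.9147

F = 0.915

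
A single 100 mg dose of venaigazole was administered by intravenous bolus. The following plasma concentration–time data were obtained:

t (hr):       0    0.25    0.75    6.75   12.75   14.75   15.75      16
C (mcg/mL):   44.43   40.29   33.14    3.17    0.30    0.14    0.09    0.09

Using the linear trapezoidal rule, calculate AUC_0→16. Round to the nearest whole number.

Trapezoidal AUC_0→16:
  [0→0.25]: (44.43+40.29)/2 × 0.25 = 10.59
  [0.25→0.75]: (40.29+33.14)/2 × 0.5 = 18.3575
  [0.75→6.75]: (33.14+3.17)/2 × 6 = 108.93
  [6.75→12.75]: (3.17+0.30)/2 × 6 = 10.41
  [12.75→14.75]: (0.30+0.14)/2 × 2 = 0.44
  [14.75→15.75]: (0.14+0.09)/2 × 1 = 0.115
  [15.75→16]: (0.09+0.09)/2 × 0.25 = 0.0225
  Sum = 148.865 mcg/mL·hr

AUC = 149 mcg/mL·hr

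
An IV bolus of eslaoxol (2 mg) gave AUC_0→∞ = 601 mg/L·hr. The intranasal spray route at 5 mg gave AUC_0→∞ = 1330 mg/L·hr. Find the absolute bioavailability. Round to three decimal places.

F = 0.885

F = (AUC_ev / D_ev) / (AUC_iv / D_iv)
  = (1330/5) / (601/2)
  = 266 / 300.5 = 0.8852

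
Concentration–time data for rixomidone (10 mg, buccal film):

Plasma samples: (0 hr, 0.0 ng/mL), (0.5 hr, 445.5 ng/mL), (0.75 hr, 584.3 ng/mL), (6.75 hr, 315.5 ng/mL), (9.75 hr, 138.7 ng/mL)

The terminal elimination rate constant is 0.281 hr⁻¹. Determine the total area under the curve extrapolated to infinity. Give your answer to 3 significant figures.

AUC = 4110 ng/mL·hr

Trapezoidal AUC_0→9.75:
  [0→0.5]: (0.0+445.5)/2 × 0.5 = 111.375
  [0.5→0.75]: (445.5+584.3)/2 × 0.25 = 128.725
  [0.75→6.75]: (584.3+315.5)/2 × 6 = 2699.4
  [6.75→9.75]: (315.5+138.7)/2 × 3 = 681.3
  Sum = 3620.8 ng/mL·hr
Extrapolated tail: C_last / k_e = 138.7 / 0.281 = 493.594
AUC_0→∞ = 3620.8 + 493.594 = 4114.394 ng/mL·hr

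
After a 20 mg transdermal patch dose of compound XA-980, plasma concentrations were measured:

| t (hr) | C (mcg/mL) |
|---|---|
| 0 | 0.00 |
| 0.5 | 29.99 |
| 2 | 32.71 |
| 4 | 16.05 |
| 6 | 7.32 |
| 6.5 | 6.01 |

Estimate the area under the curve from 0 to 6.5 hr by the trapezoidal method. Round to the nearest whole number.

AUC = 130 mcg/mL·hr

Trapezoidal AUC_0→6.5:
  [0→0.5]: (0.00+29.99)/2 × 0.5 = 7.4975
  [0.5→2]: (29.99+32.71)/2 × 1.5 = 47.025
  [2→4]: (32.71+16.05)/2 × 2 = 48.76
  [4→6]: (16.05+7.32)/2 × 2 = 23.37
  [6→6.5]: (7.32+6.01)/2 × 0.5 = 3.3325
  Sum = 129.985 mcg/mL·hr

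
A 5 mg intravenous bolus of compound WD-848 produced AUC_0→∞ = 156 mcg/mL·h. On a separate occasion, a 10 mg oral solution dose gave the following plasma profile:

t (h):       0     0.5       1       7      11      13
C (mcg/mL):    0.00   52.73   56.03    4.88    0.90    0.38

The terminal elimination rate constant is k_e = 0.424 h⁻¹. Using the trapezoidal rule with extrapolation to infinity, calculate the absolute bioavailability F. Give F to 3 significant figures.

F = 0.759

Trapezoidal AUC_0→13 (oral solution):
  [0→0.5]: (0.00+52.73)/2 × 0.5 = 13.1825
  [0.5→1]: (52.73+56.03)/2 × 0.5 = 27.19
  [1→7]: (56.03+4.88)/2 × 6 = 182.73
  [7→11]: (4.88+0.90)/2 × 4 = 11.56
  [11→13]: (0.90+0.38)/2 × 2 = 1.28
  Sum = 235.9425 mcg/mL·h
Tail: C_last/k_e = 0.38/0.424 = 0.896
AUC_0→∞ (oral solution) = 235.9425 + 0.896 = 236.8385 mcg/mL·h
F = (AUC_ev/D_ev)/(AUC_iv/D_iv) = (236.8385/10)/(156/5) = 23.68385/31.2 = 0.7591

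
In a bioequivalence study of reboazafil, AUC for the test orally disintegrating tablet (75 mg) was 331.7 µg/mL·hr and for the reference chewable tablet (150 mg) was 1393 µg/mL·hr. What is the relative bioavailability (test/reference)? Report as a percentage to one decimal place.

F_rel = 47.6%

F_rel = (AUC_test/D_test) / (AUC_ref/D_ref)
      = (331.7/75) / (1393/150)
      = 4.42267 / 9.28667 = 0.4762 = 47.62%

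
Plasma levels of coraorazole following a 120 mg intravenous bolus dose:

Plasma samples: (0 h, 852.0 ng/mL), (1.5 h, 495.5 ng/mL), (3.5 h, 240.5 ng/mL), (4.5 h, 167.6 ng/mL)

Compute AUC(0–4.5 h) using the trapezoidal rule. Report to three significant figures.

Trapezoidal AUC_0→4.5:
  [0→1.5]: (852.0+495.5)/2 × 1.5 = 1010.625
  [1.5→3.5]: (495.5+240.5)/2 × 2 = 736.0
  [3.5→4.5]: (240.5+167.6)/2 × 1 = 204.05
  Sum = 1950.675 ng/mL·h

AUC = 1950 ng/mL·h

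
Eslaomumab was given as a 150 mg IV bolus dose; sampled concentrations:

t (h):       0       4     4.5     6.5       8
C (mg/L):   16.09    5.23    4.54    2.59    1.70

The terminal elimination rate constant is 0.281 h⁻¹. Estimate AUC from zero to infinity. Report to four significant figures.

AUC = 61.48 mg/L·h

Trapezoidal AUC_0→8:
  [0→4]: (16.09+5.23)/2 × 4 = 42.64
  [4→4.5]: (5.23+4.54)/2 × 0.5 = 2.4425
  [4.5→6.5]: (4.54+2.59)/2 × 2 = 7.13
  [6.5→8]: (2.59+1.70)/2 × 1.5 = 3.2175
  Sum = 55.43 mg/L·h
Extrapolated tail: C_last / k_e = 1.70 / 0.281 = 6.050
AUC_0→∞ = 55.43 + 6.050 = 61.48 mg/L·h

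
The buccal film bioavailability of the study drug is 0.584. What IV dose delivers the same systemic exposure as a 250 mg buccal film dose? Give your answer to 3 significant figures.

D_iv = 146 mg

Systemic exposure from an extravascular dose = F × D_ev, so the equivalent IV dose is F × D_ev.
D_iv = F × D_ev = 0.584 × 250 = 146 mg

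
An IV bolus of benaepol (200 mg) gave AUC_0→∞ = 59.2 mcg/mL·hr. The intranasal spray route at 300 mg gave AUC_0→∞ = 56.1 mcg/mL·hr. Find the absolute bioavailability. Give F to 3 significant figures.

F = 0.632

F = (AUC_ev / D_ev) / (AUC_iv / D_iv)
  = (56.1/300) / (59.2/200)
  = 0.187 / 0.296 = 0.6318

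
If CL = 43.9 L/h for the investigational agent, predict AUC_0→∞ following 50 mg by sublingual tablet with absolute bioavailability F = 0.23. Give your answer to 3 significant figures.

AUC_0→∞ = F × Dose / CL
        = 0.23 × 50 / 43.9 = 0.261959 mg/L·h

AUC = 0.262 mg/L·h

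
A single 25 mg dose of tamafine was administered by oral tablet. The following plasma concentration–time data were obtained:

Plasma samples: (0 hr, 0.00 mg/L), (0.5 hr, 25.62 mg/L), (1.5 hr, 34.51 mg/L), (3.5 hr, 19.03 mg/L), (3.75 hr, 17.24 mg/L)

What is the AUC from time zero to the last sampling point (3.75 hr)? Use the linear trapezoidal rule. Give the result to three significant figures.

Trapezoidal AUC_0→3.75:
  [0→0.5]: (0.00+25.62)/2 × 0.5 = 6.405
  [0.5→1.5]: (25.62+34.51)/2 × 1 = 30.065
  [1.5→3.5]: (34.51+19.03)/2 × 2 = 53.54
  [3.5→3.75]: (19.03+17.24)/2 × 0.25 = 4.53375
  Sum = 94.54375 mg/L·hr

AUC = 94.5 mg/L·hr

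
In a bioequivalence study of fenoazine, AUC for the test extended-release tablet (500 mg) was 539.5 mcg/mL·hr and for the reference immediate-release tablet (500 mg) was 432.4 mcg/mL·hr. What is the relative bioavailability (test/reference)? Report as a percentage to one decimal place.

F_rel = (AUC_test/D_test) / (AUC_ref/D_ref)
      = (539.5/500) / (432.4/500)
      = 1.079 / 0.8648 = 1.2477 = 124.77%

F_rel = 124.8%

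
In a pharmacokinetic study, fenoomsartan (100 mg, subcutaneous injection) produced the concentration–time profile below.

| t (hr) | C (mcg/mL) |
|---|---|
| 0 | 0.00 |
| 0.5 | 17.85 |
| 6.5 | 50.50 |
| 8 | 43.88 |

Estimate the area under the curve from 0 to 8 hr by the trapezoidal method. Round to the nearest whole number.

Trapezoidal AUC_0→8:
  [0→0.5]: (0.00+17.85)/2 × 0.5 = 4.4625
  [0.5→6.5]: (17.85+50.50)/2 × 6 = 205.05
  [6.5→8]: (50.50+43.88)/2 × 1.5 = 70.785
  Sum = 280.2975 mcg/mL·hr

AUC = 280 mcg/mL·hr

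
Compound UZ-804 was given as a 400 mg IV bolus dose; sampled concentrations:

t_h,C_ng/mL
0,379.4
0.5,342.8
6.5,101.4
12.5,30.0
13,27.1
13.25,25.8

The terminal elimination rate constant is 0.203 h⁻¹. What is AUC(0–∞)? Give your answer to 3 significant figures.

Trapezoidal AUC_0→13.25:
  [0→0.5]: (379.4+342.8)/2 × 0.5 = 180.55
  [0.5→6.5]: (342.8+101.4)/2 × 6 = 1332.6
  [6.5→12.5]: (101.4+30.0)/2 × 6 = 394.2
  [12.5→13]: (30.0+27.1)/2 × 0.5 = 14.275
  [13→13.25]: (27.1+25.8)/2 × 0.25 = 6.6125
  Sum = 1928.2375 ng/mL·h
Extrapolated tail: C_last / k_e = 25.8 / 0.203 = 127.094
AUC_0→∞ = 1928.2375 + 127.094 = 2055.3315 ng/mL·h

AUC = 2060 ng/mL·h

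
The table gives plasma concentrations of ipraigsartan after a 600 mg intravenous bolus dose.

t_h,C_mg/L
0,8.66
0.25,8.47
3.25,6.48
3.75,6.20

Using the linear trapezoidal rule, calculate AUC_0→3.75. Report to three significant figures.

AUC = 27.7 mg/L·h

Trapezoidal AUC_0→3.75:
  [0→0.25]: (8.66+8.47)/2 × 0.25 = 2.14125
  [0.25→3.25]: (8.47+6.48)/2 × 3 = 22.425
  [3.25→3.75]: (6.48+6.20)/2 × 0.5 = 3.17
  Sum = 27.73625 mg/L·h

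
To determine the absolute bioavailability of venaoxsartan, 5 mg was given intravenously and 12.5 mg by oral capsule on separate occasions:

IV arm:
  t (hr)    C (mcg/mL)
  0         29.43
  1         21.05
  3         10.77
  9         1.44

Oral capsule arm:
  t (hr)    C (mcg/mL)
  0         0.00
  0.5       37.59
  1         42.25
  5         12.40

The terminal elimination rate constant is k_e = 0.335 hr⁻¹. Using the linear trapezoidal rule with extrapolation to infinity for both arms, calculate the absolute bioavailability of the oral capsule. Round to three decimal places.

Trapezoidal AUC_0→9 (IV):
  [0→1]: (29.43+21.05)/2 × 1 = 25.24
  [1→3]: (21.05+10.77)/2 × 2 = 31.82
  [3→9]: (10.77+1.44)/2 × 6 = 36.63
  Sum = 93.69 mcg/mL·hr
IV tail: 1.44/0.335 = 4.299; AUC_iv,0→∞ = 93.69 + 4.299 = 97.989 mcg/mL·hr
Trapezoidal AUC_0→5 (oral capsule):
  [0→0.5]: (0.00+37.59)/2 × 0.5 = 9.3975
  [0.5→1]: (37.59+42.25)/2 × 0.5 = 19.96
  [1→5]: (42.25+12.40)/2 × 4 = 109.3
  Sum = 138.6575 mcg/mL·hr
oral capsule tail: 12.40/0.335 = 37.015; AUC_ev,0→∞ = 138.6575 + 37.015 = 175.6725 mcg/mL·hr
F = (AUC_ev/D_ev)/(AUC_iv/D_iv) = (175.6725/12.5)/(97.989/5) = 14.0538/19.5978 = 0.7171

F = 0.717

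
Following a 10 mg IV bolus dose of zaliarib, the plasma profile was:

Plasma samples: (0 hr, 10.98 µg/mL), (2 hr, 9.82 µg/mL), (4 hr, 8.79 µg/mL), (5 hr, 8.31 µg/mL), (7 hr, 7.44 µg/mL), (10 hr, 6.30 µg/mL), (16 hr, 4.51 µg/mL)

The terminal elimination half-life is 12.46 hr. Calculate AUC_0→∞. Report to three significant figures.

AUC = 198 µg/mL·hr

Trapezoidal AUC_0→16:
  [0→2]: (10.98+9.82)/2 × 2 = 20.8
  [2→4]: (9.82+8.79)/2 × 2 = 18.61
  [4→5]: (8.79+8.31)/2 × 1 = 8.55
  [5→7]: (8.31+7.44)/2 × 2 = 15.75
  [7→10]: (7.44+6.30)/2 × 3 = 20.61
  [10→16]: (6.30+4.51)/2 × 6 = 32.43
  Sum = 116.75 µg/mL·hr
k_e = ln2 / t½ = 0.693147 / 12.46 = 0.0556 hr^-1
Extrapolated tail: C_last / k_e = 4.51 / 0.0556 = 81.115
AUC_0→∞ = 116.75 + 81.115 = 197.865 µg/mL·hr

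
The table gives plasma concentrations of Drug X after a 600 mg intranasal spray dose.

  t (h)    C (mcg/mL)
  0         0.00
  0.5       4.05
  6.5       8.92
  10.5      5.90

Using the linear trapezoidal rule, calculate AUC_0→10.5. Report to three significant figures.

Trapezoidal AUC_0→10.5:
  [0→0.5]: (0.00+4.05)/2 × 0.5 = 1.0125
  [0.5→6.5]: (4.05+8.92)/2 × 6 = 38.91
  [6.5→10.5]: (8.92+5.90)/2 × 4 = 29.64
  Sum = 69.5625 mcg/mL·h

AUC = 69.6 mcg/mL·h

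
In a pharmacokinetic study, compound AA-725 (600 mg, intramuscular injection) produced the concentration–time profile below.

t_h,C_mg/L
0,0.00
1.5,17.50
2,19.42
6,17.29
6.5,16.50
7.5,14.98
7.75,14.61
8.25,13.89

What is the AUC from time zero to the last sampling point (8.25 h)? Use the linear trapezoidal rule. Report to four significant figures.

AUC = 130.8 mg/L·h

Trapezoidal AUC_0→8.25:
  [0→1.5]: (0.00+17.50)/2 × 1.5 = 13.125
  [1.5→2]: (17.50+19.42)/2 × 0.5 = 9.23
  [2→6]: (19.42+17.29)/2 × 4 = 73.42
  [6→6.5]: (17.29+16.50)/2 × 0.5 = 8.4475
  [6.5→7.5]: (16.50+14.98)/2 × 1 = 15.74
  [7.5→7.75]: (14.98+14.61)/2 × 0.25 = 3.69875
  [7.75→8.25]: (14.61+13.89)/2 × 0.5 = 7.125
  Sum = 130.78625 mg/L·h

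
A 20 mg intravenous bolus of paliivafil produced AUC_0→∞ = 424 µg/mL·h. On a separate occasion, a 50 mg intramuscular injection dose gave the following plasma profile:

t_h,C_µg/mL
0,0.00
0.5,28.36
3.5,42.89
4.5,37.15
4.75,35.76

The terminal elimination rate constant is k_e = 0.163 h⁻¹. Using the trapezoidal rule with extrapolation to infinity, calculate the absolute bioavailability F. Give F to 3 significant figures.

Trapezoidal AUC_0→4.75 (intramuscular injection):
  [0→0.5]: (0.00+28.36)/2 × 0.5 = 7.09
  [0.5→3.5]: (28.36+42.89)/2 × 3 = 106.875
  [3.5→4.5]: (42.89+37.15)/2 × 1 = 40.02
  [4.5→4.75]: (37.15+35.76)/2 × 0.25 = 9.11375
  Sum = 163.09875 µg/mL·h
Tail: C_last/k_e = 35.76/0.163 = 219.387
AUC_0→∞ (intramuscular injection) = 163.09875 + 219.387 = 382.48575 µg/mL·h
F = (AUC_ev/D_ev)/(AUC_iv/D_iv) = (382.48575/50)/(424/20) = 7.649715/21.2 = 0.3608

F = 0.361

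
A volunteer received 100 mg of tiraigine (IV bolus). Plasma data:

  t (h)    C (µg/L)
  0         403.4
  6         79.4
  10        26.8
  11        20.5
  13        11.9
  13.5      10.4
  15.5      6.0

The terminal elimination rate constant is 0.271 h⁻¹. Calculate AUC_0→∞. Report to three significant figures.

Trapezoidal AUC_0→15.5:
  [0→6]: (403.4+79.4)/2 × 6 = 1448.4
  [6→10]: (79.4+26.8)/2 × 4 = 212.4
  [10→11]: (26.8+20.5)/2 × 1 = 23.65
  [11→13]: (20.5+11.9)/2 × 2 = 32.4
  [13→13.5]: (11.9+10.4)/2 × 0.5 = 5.575
  [13.5→15.5]: (10.4+6.0)/2 × 2 = 16.4
  Sum = 1738.825 µg/L·h
Extrapolated tail: C_last / k_e = 6.0 / 0.271 = 22.140
AUC_0→∞ = 1738.825 + 22.140 = 1760.965 µg/L·h

AUC = 1760 µg/L·h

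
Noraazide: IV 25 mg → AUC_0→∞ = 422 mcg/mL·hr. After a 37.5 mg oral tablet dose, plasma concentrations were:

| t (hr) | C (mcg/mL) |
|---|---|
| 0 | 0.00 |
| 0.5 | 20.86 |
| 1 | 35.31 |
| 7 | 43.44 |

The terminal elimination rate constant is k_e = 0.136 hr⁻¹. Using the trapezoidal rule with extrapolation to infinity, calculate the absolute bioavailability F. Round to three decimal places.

Trapezoidal AUC_0→7 (oral tablet):
  [0→0.5]: (0.00+20.86)/2 × 0.5 = 5.215
  [0.5→1]: (20.86+35.31)/2 × 0.5 = 14.0425
  [1→7]: (35.31+43.44)/2 × 6 = 236.25
  Sum = 255.5075 mcg/mL·hr
Tail: C_last/k_e = 43.44/0.136 = 319.412
AUC_0→∞ (oral tablet) = 255.5075 + 319.412 = 574.9195 mcg/mL·hr
F = (AUC_ev/D_ev)/(AUC_iv/D_iv) = (574.9195/37.5)/(422/25) = 15.3312/16.88 = 0.9082

F = 0.908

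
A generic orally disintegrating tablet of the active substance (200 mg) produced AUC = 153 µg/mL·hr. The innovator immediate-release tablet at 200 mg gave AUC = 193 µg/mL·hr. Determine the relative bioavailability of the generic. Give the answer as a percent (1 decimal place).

F_rel = (AUC_test/D_test) / (AUC_ref/D_ref)
      = (153/200) / (193/200)
      = 0.765 / 0.965 = 0.7927 = 79.27%

F_rel = 79.3%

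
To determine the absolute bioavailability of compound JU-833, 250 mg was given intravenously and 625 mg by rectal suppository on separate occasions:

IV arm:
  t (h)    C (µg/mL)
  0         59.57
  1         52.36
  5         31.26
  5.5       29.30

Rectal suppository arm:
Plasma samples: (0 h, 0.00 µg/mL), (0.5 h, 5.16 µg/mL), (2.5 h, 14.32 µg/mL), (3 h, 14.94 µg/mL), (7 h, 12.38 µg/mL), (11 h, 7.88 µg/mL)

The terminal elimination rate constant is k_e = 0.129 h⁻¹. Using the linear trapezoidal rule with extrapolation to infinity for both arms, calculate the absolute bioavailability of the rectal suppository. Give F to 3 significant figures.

Trapezoidal AUC_0→5.5 (IV):
  [0→1]: (59.57+52.36)/2 × 1 = 55.965
  [1→5]: (52.36+31.26)/2 × 4 = 167.24
  [5→5.5]: (31.26+29.30)/2 × 0.5 = 15.14
  Sum = 238.345 µg/mL·h
IV tail: 29.30/0.129 = 227.132; AUC_iv,0→∞ = 238.345 + 227.132 = 465.477 µg/mL·h
Trapezoidal AUC_0→11 (rectal suppository):
  [0→0.5]: (0.00+5.16)/2 × 0.5 = 1.29
  [0.5→2.5]: (5.16+14.32)/2 × 2 = 19.48
  [2.5→3]: (14.32+14.94)/2 × 0.5 = 7.315
  [3→7]: (14.94+12.38)/2 × 4 = 54.64
  [7→11]: (12.38+7.88)/2 × 4 = 40.52
  Sum = 123.245 µg/mL·h
rectal suppository tail: 7.88/0.129 = 61.085; AUC_ev,0→∞ = 123.245 + 61.085 = 184.33 µg/mL·h
F = (AUC_ev/D_ev)/(AUC_iv/D_iv) = (184.33/625)/(465.477/250) = 0.294928/1.861908 = 0.1584

F = 0.158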